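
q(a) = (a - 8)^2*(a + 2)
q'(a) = (a - 8)^2 + (a + 2)*(2*a - 16) = (a - 8)*(3*a - 4)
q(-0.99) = 81.63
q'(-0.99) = 62.66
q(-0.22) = 120.27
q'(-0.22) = 38.31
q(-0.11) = 124.31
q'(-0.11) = 35.12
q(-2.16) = -16.52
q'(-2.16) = 106.48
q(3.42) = 113.69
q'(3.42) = -28.67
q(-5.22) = -562.75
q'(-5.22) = 259.91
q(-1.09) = 75.19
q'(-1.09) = 66.08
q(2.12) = 142.45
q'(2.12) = -13.88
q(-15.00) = -6877.00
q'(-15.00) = 1127.00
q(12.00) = 224.00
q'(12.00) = 128.00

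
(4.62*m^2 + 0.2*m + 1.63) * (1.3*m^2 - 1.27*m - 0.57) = 6.006*m^4 - 5.6074*m^3 - 0.7684*m^2 - 2.1841*m - 0.9291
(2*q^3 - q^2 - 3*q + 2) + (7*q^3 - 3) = 9*q^3 - q^2 - 3*q - 1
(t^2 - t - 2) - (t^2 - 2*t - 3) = t + 1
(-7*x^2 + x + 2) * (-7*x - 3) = 49*x^3 + 14*x^2 - 17*x - 6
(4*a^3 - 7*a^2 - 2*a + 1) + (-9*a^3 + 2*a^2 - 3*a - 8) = -5*a^3 - 5*a^2 - 5*a - 7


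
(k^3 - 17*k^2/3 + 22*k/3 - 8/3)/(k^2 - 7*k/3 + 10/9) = 3*(k^2 - 5*k + 4)/(3*k - 5)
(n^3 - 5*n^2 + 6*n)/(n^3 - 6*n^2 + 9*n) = (n - 2)/(n - 3)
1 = 1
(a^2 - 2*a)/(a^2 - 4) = a/(a + 2)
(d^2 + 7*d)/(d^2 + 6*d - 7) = d/(d - 1)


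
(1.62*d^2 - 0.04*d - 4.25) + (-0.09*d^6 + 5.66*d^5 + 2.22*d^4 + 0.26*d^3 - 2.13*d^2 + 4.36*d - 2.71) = -0.09*d^6 + 5.66*d^5 + 2.22*d^4 + 0.26*d^3 - 0.51*d^2 + 4.32*d - 6.96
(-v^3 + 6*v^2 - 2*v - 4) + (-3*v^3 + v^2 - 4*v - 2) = -4*v^3 + 7*v^2 - 6*v - 6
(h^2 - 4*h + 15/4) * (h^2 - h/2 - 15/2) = h^4 - 9*h^3/2 - 7*h^2/4 + 225*h/8 - 225/8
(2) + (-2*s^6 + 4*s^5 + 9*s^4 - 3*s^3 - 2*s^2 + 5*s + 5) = -2*s^6 + 4*s^5 + 9*s^4 - 3*s^3 - 2*s^2 + 5*s + 7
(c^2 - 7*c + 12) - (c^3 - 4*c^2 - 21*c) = -c^3 + 5*c^2 + 14*c + 12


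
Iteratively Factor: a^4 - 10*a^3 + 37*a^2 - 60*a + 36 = (a - 3)*(a^3 - 7*a^2 + 16*a - 12) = (a - 3)^2*(a^2 - 4*a + 4) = (a - 3)^2*(a - 2)*(a - 2)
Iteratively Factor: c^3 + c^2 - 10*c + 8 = (c + 4)*(c^2 - 3*c + 2) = (c - 2)*(c + 4)*(c - 1)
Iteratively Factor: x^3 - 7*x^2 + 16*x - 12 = (x - 3)*(x^2 - 4*x + 4) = (x - 3)*(x - 2)*(x - 2)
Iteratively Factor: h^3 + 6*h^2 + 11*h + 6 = (h + 1)*(h^2 + 5*h + 6) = (h + 1)*(h + 3)*(h + 2)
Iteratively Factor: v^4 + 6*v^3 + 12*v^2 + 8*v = (v + 2)*(v^3 + 4*v^2 + 4*v) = (v + 2)^2*(v^2 + 2*v) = (v + 2)^3*(v)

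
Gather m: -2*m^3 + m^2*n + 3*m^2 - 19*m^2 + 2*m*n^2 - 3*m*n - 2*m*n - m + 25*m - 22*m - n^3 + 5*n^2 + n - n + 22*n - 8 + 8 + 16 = -2*m^3 + m^2*(n - 16) + m*(2*n^2 - 5*n + 2) - n^3 + 5*n^2 + 22*n + 16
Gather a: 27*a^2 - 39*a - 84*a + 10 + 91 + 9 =27*a^2 - 123*a + 110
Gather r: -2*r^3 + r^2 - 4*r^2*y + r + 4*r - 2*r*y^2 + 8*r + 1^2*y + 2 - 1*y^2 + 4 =-2*r^3 + r^2*(1 - 4*y) + r*(13 - 2*y^2) - y^2 + y + 6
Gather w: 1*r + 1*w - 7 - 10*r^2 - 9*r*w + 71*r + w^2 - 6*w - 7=-10*r^2 + 72*r + w^2 + w*(-9*r - 5) - 14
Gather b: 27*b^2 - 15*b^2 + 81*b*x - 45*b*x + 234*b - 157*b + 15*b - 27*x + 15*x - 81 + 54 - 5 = 12*b^2 + b*(36*x + 92) - 12*x - 32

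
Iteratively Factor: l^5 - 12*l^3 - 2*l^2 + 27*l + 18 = (l - 2)*(l^4 + 2*l^3 - 8*l^2 - 18*l - 9) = (l - 3)*(l - 2)*(l^3 + 5*l^2 + 7*l + 3) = (l - 3)*(l - 2)*(l + 1)*(l^2 + 4*l + 3) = (l - 3)*(l - 2)*(l + 1)^2*(l + 3)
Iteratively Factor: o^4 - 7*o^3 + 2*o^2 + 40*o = (o + 2)*(o^3 - 9*o^2 + 20*o) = (o - 4)*(o + 2)*(o^2 - 5*o) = (o - 5)*(o - 4)*(o + 2)*(o)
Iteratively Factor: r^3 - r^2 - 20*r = (r + 4)*(r^2 - 5*r) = (r - 5)*(r + 4)*(r)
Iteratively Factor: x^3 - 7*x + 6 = (x - 1)*(x^2 + x - 6) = (x - 2)*(x - 1)*(x + 3)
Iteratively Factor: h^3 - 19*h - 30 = (h - 5)*(h^2 + 5*h + 6) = (h - 5)*(h + 3)*(h + 2)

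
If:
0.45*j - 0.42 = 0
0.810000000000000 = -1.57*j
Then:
No Solution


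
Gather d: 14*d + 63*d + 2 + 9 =77*d + 11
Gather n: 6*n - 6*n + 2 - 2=0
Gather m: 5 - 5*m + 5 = 10 - 5*m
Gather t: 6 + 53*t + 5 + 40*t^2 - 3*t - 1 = 40*t^2 + 50*t + 10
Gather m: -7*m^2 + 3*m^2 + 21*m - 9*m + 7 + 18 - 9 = -4*m^2 + 12*m + 16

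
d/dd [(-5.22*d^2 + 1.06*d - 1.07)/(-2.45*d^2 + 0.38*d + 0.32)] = (0.6134*d^2 - 8.5838*d + 0.7458)/(6.0025*d^4 - 1.862*d^3 - 1.4236*d^2 + 0.2432*d + 0.1024)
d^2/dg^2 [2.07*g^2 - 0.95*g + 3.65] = 4.14000000000000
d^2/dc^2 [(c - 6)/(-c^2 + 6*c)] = -2/c^3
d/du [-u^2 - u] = -2*u - 1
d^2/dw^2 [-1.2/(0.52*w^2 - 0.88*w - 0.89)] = (-0.64896*w^2 + 1.09824*w + 1.2*(1.04*w - 0.88)*(2.08*w - 1.76) + 1.11072)/(-0.52*w^2 + 0.88*w + 0.89)^3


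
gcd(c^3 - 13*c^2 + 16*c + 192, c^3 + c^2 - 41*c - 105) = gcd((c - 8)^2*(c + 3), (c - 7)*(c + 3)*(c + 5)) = c + 3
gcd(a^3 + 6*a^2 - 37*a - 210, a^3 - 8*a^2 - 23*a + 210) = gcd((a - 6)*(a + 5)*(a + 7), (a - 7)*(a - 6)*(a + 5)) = a^2 - a - 30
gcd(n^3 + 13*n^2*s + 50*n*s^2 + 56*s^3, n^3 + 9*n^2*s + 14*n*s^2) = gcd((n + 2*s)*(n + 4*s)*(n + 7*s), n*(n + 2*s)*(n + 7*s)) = n^2 + 9*n*s + 14*s^2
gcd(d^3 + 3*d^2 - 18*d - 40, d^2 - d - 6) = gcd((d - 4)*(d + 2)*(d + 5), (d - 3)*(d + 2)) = d + 2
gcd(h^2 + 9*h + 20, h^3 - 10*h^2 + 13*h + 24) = 1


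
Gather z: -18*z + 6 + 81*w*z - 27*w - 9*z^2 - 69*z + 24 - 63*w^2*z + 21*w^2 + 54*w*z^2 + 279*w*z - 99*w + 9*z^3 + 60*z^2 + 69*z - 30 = 21*w^2 - 126*w + 9*z^3 + z^2*(54*w + 51) + z*(-63*w^2 + 360*w - 18)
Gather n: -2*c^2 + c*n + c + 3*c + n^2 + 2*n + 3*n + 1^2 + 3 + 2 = -2*c^2 + 4*c + n^2 + n*(c + 5) + 6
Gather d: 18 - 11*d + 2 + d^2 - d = d^2 - 12*d + 20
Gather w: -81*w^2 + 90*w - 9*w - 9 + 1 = -81*w^2 + 81*w - 8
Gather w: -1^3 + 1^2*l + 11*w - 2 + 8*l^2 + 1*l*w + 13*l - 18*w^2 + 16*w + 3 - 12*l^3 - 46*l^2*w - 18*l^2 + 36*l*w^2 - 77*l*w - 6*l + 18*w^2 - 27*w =-12*l^3 - 10*l^2 + 36*l*w^2 + 8*l + w*(-46*l^2 - 76*l)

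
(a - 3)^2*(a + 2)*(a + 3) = a^4 - a^3 - 15*a^2 + 9*a + 54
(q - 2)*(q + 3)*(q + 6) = q^3 + 7*q^2 - 36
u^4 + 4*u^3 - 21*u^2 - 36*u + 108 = (u - 3)*(u - 2)*(u + 3)*(u + 6)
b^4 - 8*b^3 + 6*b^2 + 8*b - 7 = (b - 7)*(b - 1)^2*(b + 1)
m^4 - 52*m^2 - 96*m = m*(m - 8)*(m + 2)*(m + 6)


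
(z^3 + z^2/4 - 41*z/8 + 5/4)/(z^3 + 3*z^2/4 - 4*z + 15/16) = 2*(z - 2)/(2*z - 3)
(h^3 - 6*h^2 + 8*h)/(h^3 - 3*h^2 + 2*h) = (h - 4)/(h - 1)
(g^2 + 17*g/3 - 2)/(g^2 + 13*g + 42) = (g - 1/3)/(g + 7)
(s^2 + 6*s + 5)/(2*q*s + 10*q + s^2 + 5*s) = (s + 1)/(2*q + s)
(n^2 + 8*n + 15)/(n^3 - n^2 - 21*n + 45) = (n + 3)/(n^2 - 6*n + 9)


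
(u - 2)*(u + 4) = u^2 + 2*u - 8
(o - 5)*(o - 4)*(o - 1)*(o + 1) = o^4 - 9*o^3 + 19*o^2 + 9*o - 20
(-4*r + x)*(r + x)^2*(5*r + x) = -20*r^4 - 39*r^3*x - 17*r^2*x^2 + 3*r*x^3 + x^4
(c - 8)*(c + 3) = c^2 - 5*c - 24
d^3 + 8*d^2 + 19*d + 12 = (d + 1)*(d + 3)*(d + 4)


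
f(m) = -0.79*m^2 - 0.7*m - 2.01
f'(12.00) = -19.66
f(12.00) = -124.17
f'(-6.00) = 8.78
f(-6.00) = -26.25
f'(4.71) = -8.14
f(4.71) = -22.83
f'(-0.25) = -0.30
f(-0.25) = -1.88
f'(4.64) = -8.03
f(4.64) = -22.27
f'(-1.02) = 0.91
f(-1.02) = -2.12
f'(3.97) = -6.97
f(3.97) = -17.24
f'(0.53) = -1.54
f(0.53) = -2.60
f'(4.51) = -7.83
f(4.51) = -21.24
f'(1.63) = -3.28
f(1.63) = -5.25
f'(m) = -1.58*m - 0.7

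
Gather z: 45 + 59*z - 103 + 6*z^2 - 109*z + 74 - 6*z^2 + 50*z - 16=0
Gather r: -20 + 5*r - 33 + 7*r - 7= 12*r - 60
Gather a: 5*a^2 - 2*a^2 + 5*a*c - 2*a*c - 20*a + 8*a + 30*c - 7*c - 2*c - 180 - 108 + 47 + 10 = 3*a^2 + a*(3*c - 12) + 21*c - 231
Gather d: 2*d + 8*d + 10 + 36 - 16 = 10*d + 30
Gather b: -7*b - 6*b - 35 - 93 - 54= -13*b - 182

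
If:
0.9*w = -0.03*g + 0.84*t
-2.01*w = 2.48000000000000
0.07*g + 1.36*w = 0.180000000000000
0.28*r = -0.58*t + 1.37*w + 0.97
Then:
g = 26.54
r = -1.80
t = -0.37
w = -1.23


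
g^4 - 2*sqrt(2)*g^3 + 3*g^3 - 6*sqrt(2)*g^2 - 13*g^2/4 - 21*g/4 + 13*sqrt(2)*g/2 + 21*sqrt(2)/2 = (g - 3/2)*(g + 1)*(g + 7/2)*(g - 2*sqrt(2))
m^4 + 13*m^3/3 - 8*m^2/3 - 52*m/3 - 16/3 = (m - 2)*(m + 1/3)*(m + 2)*(m + 4)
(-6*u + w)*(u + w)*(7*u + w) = -42*u^3 - 41*u^2*w + 2*u*w^2 + w^3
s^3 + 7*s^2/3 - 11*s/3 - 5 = (s - 5/3)*(s + 1)*(s + 3)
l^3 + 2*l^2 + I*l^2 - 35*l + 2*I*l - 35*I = (l - 5)*(l + 7)*(l + I)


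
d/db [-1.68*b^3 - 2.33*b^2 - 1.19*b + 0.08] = -5.04*b^2 - 4.66*b - 1.19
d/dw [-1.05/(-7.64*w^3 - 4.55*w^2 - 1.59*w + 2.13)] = (-24.066*w^2 - 9.555*w - 1.6695)/(7.64*w^3 + 4.55*w^2 + 1.59*w - 2.13)^2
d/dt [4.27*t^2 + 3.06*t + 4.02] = 8.54*t + 3.06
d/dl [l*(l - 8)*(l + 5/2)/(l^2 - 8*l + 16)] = (l^3 - 12*l^2 + 64*l + 80)/(l^3 - 12*l^2 + 48*l - 64)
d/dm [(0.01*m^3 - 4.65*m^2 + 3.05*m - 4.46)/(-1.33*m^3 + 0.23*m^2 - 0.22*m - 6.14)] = (6.93889390390723e-18*m^5 - 6.1822*m^4 + 8.1086*m^3 - 17.6581*m^2 + 59.1536*m - 19.7082)/(1.7689*m^6 - 0.6118*m^5 + 0.6381*m^4 + 16.2312*m^3 - 2.776*m^2 + 2.7016*m + 37.6996)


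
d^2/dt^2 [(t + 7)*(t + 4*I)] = 2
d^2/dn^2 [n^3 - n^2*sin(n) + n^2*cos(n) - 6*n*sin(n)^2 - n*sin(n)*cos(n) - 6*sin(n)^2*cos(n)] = -sqrt(2)*n^2*cos(n + pi/4) + 2*n*sin(2*n) - 4*sqrt(2)*n*sin(n + pi/4) - 12*n*cos(2*n) + 6*n - 2*sin(n) - 12*sin(2*n) + 7*cos(n)/2 - 2*cos(2*n) - 27*cos(3*n)/2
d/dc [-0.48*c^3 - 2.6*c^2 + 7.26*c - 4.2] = -1.44*c^2 - 5.2*c + 7.26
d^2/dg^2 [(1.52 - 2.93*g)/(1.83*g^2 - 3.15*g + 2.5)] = (-(2.93*g - 1.52)*(3.66*g - 3.15)*(7.32*g - 6.3) + (32.1714*g - 24.0222)*(1.83*g^2 - 3.15*g + 2.5))/(1.83*g^2 - 3.15*g + 2.5)^3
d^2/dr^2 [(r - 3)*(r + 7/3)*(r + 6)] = 6*r + 32/3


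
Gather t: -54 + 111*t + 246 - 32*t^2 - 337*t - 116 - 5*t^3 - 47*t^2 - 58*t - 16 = -5*t^3 - 79*t^2 - 284*t + 60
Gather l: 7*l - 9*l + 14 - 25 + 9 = -2*l - 2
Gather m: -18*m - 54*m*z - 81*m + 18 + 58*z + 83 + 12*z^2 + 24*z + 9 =m*(-54*z - 99) + 12*z^2 + 82*z + 110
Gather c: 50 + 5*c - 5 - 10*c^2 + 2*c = -10*c^2 + 7*c + 45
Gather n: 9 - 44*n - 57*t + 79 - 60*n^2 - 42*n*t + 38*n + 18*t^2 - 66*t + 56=-60*n^2 + n*(-42*t - 6) + 18*t^2 - 123*t + 144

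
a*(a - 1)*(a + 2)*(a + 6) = a^4 + 7*a^3 + 4*a^2 - 12*a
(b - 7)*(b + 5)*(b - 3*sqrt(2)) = b^3 - 3*sqrt(2)*b^2 - 2*b^2 - 35*b + 6*sqrt(2)*b + 105*sqrt(2)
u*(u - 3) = u^2 - 3*u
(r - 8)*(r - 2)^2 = r^3 - 12*r^2 + 36*r - 32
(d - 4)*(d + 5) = d^2 + d - 20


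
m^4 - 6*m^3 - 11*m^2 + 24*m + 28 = (m - 7)*(m - 2)*(m + 1)*(m + 2)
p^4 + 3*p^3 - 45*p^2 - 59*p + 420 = (p - 5)*(p - 3)*(p + 4)*(p + 7)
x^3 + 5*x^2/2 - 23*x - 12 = (x - 4)*(x + 1/2)*(x + 6)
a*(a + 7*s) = a^2 + 7*a*s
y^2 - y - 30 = (y - 6)*(y + 5)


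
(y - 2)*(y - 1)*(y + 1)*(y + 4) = y^4 + 2*y^3 - 9*y^2 - 2*y + 8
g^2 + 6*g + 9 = (g + 3)^2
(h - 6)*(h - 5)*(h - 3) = h^3 - 14*h^2 + 63*h - 90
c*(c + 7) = c^2 + 7*c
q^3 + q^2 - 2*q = q*(q - 1)*(q + 2)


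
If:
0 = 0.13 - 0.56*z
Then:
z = 0.23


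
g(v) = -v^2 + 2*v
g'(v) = 2 - 2*v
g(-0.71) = -1.92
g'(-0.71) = 3.42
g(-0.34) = -0.80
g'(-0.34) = 2.68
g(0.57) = 0.82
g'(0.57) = 0.86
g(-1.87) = -7.24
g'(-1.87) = 5.74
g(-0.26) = -0.59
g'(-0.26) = 2.52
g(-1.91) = -7.47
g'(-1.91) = 5.82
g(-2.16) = -8.99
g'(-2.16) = 6.32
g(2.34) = -0.80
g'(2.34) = -2.68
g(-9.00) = -99.00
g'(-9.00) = 20.00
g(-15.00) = -255.00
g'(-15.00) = 32.00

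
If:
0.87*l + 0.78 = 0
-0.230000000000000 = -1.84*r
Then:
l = -0.90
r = 0.12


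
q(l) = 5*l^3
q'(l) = 15*l^2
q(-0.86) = -3.18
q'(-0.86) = 11.09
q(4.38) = 420.14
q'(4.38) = 287.77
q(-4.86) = -573.96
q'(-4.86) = 354.29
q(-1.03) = -5.46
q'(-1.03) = 15.91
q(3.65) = 243.14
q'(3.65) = 199.84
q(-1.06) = -5.96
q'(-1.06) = 16.85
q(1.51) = 17.21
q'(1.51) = 34.20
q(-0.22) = -0.05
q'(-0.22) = 0.73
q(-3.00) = -135.00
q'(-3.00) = 135.00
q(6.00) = 1080.00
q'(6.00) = 540.00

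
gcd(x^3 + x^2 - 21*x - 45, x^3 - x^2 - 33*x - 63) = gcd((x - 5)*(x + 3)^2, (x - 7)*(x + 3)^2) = x^2 + 6*x + 9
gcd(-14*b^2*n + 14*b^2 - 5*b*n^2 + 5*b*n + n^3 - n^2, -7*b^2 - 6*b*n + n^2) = 7*b - n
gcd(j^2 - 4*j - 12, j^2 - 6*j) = j - 6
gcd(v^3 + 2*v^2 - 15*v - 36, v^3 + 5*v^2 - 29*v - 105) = v + 3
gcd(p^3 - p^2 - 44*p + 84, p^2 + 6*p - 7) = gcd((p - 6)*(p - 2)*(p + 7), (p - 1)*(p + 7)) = p + 7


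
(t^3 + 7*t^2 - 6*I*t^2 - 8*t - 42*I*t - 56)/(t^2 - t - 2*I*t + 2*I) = (t^2 + t*(7 - 4*I) - 28*I)/(t - 1)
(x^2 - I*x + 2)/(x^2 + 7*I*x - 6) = (x - 2*I)/(x + 6*I)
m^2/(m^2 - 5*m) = m/(m - 5)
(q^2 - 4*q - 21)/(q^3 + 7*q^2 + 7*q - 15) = (q - 7)/(q^2 + 4*q - 5)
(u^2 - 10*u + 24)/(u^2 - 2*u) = (u^2 - 10*u + 24)/(u*(u - 2))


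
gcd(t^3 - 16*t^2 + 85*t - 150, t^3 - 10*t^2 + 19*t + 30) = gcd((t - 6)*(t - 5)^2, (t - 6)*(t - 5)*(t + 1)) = t^2 - 11*t + 30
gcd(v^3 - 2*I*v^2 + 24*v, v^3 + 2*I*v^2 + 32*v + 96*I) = v^2 - 2*I*v + 24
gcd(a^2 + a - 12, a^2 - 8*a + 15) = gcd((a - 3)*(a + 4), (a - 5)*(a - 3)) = a - 3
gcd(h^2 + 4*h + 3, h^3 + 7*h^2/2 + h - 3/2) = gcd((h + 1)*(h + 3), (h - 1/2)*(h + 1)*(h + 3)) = h^2 + 4*h + 3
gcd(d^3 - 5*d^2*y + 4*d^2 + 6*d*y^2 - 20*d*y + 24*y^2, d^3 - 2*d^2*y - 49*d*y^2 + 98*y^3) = -d + 2*y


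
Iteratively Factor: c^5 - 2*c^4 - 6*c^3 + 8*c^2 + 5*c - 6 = (c - 1)*(c^4 - c^3 - 7*c^2 + c + 6) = (c - 1)^2*(c^3 - 7*c - 6) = (c - 3)*(c - 1)^2*(c^2 + 3*c + 2) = (c - 3)*(c - 1)^2*(c + 1)*(c + 2)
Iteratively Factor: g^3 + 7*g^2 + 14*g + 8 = (g + 4)*(g^2 + 3*g + 2) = (g + 2)*(g + 4)*(g + 1)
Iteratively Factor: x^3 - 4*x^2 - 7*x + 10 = (x - 5)*(x^2 + x - 2) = (x - 5)*(x + 2)*(x - 1)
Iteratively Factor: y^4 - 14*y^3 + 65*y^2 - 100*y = (y - 5)*(y^3 - 9*y^2 + 20*y) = y*(y - 5)*(y^2 - 9*y + 20) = y*(y - 5)^2*(y - 4)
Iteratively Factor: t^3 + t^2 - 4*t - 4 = (t - 2)*(t^2 + 3*t + 2) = (t - 2)*(t + 1)*(t + 2)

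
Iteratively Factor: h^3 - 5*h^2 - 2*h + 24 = (h - 3)*(h^2 - 2*h - 8) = (h - 4)*(h - 3)*(h + 2)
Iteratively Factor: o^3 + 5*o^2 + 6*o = (o + 2)*(o^2 + 3*o) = (o + 2)*(o + 3)*(o)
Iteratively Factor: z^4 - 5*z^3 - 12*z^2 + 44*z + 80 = (z - 4)*(z^3 - z^2 - 16*z - 20) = (z - 4)*(z + 2)*(z^2 - 3*z - 10) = (z - 4)*(z + 2)^2*(z - 5)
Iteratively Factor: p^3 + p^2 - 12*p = (p - 3)*(p^2 + 4*p) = (p - 3)*(p + 4)*(p)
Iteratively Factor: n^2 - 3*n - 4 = (n - 4)*(n + 1)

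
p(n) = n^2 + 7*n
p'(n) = 2*n + 7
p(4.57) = 52.87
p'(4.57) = 16.14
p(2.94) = 29.22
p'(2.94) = 12.88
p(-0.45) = -2.95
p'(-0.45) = 6.10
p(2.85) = 28.07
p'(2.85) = 12.70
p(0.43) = 3.19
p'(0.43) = 7.86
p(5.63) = 71.11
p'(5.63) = 18.26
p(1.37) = 11.47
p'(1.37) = 9.74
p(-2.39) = -11.02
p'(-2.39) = 2.22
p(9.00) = 144.00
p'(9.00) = 25.00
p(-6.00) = -6.00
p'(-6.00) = -5.00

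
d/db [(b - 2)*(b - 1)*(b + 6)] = 3*b^2 + 6*b - 16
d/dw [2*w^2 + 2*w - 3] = 4*w + 2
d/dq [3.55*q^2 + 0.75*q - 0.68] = 7.1*q + 0.75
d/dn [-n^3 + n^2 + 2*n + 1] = -3*n^2 + 2*n + 2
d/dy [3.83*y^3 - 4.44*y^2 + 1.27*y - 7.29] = 11.49*y^2 - 8.88*y + 1.27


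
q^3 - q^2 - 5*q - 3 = (q - 3)*(q + 1)^2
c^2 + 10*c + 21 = (c + 3)*(c + 7)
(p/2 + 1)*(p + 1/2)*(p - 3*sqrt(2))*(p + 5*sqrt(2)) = p^4/2 + 5*p^3/4 + sqrt(2)*p^3 - 29*p^2/2 + 5*sqrt(2)*p^2/2 - 75*p/2 + sqrt(2)*p - 15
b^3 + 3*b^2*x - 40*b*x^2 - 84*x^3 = (b - 6*x)*(b + 2*x)*(b + 7*x)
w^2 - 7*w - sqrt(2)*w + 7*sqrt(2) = (w - 7)*(w - sqrt(2))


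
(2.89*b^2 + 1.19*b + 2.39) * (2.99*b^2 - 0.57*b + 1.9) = 8.6411*b^4 + 1.9108*b^3 + 11.9588*b^2 + 0.8987*b + 4.541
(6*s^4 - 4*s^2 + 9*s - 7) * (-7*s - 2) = -42*s^5 - 12*s^4 + 28*s^3 - 55*s^2 + 31*s + 14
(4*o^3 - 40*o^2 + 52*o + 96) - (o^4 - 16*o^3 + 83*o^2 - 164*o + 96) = -o^4 + 20*o^3 - 123*o^2 + 216*o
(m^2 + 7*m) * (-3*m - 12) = -3*m^3 - 33*m^2 - 84*m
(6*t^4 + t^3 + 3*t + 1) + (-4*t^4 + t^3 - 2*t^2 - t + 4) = 2*t^4 + 2*t^3 - 2*t^2 + 2*t + 5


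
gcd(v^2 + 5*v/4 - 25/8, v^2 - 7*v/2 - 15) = v + 5/2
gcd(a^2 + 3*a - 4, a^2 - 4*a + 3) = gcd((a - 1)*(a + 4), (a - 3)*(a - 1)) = a - 1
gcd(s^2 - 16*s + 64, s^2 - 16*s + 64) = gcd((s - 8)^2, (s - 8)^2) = s^2 - 16*s + 64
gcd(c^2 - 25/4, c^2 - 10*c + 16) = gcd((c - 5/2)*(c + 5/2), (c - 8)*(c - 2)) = 1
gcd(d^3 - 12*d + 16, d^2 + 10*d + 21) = 1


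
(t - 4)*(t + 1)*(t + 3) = t^3 - 13*t - 12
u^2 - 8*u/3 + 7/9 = (u - 7/3)*(u - 1/3)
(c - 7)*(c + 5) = c^2 - 2*c - 35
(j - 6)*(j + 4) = j^2 - 2*j - 24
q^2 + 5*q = q*(q + 5)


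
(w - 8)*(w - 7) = w^2 - 15*w + 56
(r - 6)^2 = r^2 - 12*r + 36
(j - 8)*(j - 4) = j^2 - 12*j + 32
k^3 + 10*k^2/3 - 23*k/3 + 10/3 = (k - 1)*(k - 2/3)*(k + 5)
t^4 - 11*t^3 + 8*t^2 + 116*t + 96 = (t - 8)*(t - 6)*(t + 1)*(t + 2)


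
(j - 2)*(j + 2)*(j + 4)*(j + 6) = j^4 + 10*j^3 + 20*j^2 - 40*j - 96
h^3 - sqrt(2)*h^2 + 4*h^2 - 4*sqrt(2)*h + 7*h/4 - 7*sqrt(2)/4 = (h + 1/2)*(h + 7/2)*(h - sqrt(2))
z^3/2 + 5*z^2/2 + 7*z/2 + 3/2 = (z/2 + 1/2)*(z + 1)*(z + 3)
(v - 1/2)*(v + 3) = v^2 + 5*v/2 - 3/2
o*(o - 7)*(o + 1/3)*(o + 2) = o^4 - 14*o^3/3 - 47*o^2/3 - 14*o/3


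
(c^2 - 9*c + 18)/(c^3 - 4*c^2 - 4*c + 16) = (c^2 - 9*c + 18)/(c^3 - 4*c^2 - 4*c + 16)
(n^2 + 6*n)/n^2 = (n + 6)/n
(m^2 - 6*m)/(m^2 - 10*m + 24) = m/(m - 4)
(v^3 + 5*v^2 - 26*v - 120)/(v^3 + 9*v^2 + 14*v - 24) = (v - 5)/(v - 1)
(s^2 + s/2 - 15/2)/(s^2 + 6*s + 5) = (2*s^2 + s - 15)/(2*(s^2 + 6*s + 5))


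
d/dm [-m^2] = -2*m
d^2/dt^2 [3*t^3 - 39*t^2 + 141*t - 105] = 18*t - 78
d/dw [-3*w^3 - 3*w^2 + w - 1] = -9*w^2 - 6*w + 1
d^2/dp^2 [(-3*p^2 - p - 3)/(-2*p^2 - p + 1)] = 2*(-2*p^3 + 54*p^2 + 24*p + 13)/(8*p^6 + 12*p^5 - 6*p^4 - 11*p^3 + 3*p^2 + 3*p - 1)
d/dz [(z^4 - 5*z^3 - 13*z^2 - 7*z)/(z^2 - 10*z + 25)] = (2*z^4 - 25*z^3 + 75*z^2 + 137*z + 35)/(z^3 - 15*z^2 + 75*z - 125)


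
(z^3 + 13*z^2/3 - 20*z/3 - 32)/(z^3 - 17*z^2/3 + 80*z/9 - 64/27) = 9*(z^2 + 7*z + 12)/(9*z^2 - 27*z + 8)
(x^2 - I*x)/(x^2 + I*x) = (x - I)/(x + I)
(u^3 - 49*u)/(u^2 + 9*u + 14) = u*(u - 7)/(u + 2)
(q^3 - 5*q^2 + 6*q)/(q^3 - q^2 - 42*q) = (-q^2 + 5*q - 6)/(-q^2 + q + 42)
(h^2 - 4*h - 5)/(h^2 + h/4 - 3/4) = 4*(h - 5)/(4*h - 3)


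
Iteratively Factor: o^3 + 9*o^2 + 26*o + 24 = (o + 2)*(o^2 + 7*o + 12) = (o + 2)*(o + 3)*(o + 4)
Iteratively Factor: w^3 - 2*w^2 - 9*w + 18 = (w + 3)*(w^2 - 5*w + 6) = (w - 3)*(w + 3)*(w - 2)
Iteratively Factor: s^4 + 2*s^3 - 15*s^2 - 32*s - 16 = (s + 4)*(s^3 - 2*s^2 - 7*s - 4) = (s + 1)*(s + 4)*(s^2 - 3*s - 4) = (s - 4)*(s + 1)*(s + 4)*(s + 1)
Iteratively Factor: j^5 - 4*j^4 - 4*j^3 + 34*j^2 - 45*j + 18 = (j - 1)*(j^4 - 3*j^3 - 7*j^2 + 27*j - 18) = (j - 1)^2*(j^3 - 2*j^2 - 9*j + 18) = (j - 1)^2*(j + 3)*(j^2 - 5*j + 6) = (j - 2)*(j - 1)^2*(j + 3)*(j - 3)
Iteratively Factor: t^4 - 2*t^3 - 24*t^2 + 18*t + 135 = (t - 3)*(t^3 + t^2 - 21*t - 45) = (t - 5)*(t - 3)*(t^2 + 6*t + 9) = (t - 5)*(t - 3)*(t + 3)*(t + 3)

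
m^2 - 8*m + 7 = (m - 7)*(m - 1)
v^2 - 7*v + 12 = (v - 4)*(v - 3)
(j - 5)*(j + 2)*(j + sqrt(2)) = j^3 - 3*j^2 + sqrt(2)*j^2 - 10*j - 3*sqrt(2)*j - 10*sqrt(2)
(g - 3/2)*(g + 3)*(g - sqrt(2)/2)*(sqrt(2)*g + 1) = sqrt(2)*g^4 + 3*sqrt(2)*g^3/2 - 5*sqrt(2)*g^2 - 3*sqrt(2)*g/4 + 9*sqrt(2)/4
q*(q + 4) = q^2 + 4*q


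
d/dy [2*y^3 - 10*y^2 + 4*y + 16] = 6*y^2 - 20*y + 4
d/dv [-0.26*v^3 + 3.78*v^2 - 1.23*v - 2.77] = -0.78*v^2 + 7.56*v - 1.23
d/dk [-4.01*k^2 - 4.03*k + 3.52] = -8.02*k - 4.03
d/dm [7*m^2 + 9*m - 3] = 14*m + 9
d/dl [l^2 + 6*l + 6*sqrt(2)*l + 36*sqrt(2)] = 2*l + 6 + 6*sqrt(2)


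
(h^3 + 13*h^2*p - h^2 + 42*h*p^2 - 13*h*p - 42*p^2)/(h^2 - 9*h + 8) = (h^2 + 13*h*p + 42*p^2)/(h - 8)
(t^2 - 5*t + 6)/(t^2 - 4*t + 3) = (t - 2)/(t - 1)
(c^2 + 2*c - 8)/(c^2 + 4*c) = (c - 2)/c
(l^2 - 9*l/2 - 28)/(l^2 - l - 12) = (-l^2 + 9*l/2 + 28)/(-l^2 + l + 12)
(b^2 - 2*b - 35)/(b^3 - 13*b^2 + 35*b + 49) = (b + 5)/(b^2 - 6*b - 7)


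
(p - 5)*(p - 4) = p^2 - 9*p + 20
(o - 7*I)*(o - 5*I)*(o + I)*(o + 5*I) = o^4 - 6*I*o^3 + 32*o^2 - 150*I*o + 175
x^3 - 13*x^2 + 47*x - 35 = (x - 7)*(x - 5)*(x - 1)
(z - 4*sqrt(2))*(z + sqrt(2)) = z^2 - 3*sqrt(2)*z - 8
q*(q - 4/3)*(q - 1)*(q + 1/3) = q^4 - 2*q^3 + 5*q^2/9 + 4*q/9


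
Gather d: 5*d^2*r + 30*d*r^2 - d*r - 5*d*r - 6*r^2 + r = 5*d^2*r + d*(30*r^2 - 6*r) - 6*r^2 + r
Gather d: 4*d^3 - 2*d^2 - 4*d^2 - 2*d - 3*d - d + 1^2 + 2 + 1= 4*d^3 - 6*d^2 - 6*d + 4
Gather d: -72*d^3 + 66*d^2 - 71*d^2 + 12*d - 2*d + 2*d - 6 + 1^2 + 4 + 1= -72*d^3 - 5*d^2 + 12*d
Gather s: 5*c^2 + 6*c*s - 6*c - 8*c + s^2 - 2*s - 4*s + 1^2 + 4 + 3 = 5*c^2 - 14*c + s^2 + s*(6*c - 6) + 8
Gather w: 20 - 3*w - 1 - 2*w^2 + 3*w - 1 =18 - 2*w^2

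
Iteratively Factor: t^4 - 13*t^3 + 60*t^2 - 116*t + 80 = (t - 5)*(t^3 - 8*t^2 + 20*t - 16) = (t - 5)*(t - 2)*(t^2 - 6*t + 8) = (t - 5)*(t - 4)*(t - 2)*(t - 2)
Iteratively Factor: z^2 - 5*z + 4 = (z - 1)*(z - 4)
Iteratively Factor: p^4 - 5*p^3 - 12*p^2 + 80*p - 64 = (p - 1)*(p^3 - 4*p^2 - 16*p + 64) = (p - 1)*(p + 4)*(p^2 - 8*p + 16) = (p - 4)*(p - 1)*(p + 4)*(p - 4)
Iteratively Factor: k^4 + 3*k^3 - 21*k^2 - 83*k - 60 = (k - 5)*(k^3 + 8*k^2 + 19*k + 12) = (k - 5)*(k + 3)*(k^2 + 5*k + 4) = (k - 5)*(k + 1)*(k + 3)*(k + 4)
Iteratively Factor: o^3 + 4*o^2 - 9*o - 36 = (o + 3)*(o^2 + o - 12) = (o - 3)*(o + 3)*(o + 4)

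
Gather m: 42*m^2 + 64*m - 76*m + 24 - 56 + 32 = 42*m^2 - 12*m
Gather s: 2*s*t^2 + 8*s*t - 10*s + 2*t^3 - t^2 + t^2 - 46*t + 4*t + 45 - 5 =s*(2*t^2 + 8*t - 10) + 2*t^3 - 42*t + 40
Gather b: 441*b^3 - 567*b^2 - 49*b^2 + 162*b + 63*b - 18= 441*b^3 - 616*b^2 + 225*b - 18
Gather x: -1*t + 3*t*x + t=3*t*x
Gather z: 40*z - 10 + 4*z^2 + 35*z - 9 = 4*z^2 + 75*z - 19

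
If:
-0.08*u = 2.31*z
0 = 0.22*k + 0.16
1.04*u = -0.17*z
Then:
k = -0.73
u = 0.00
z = 0.00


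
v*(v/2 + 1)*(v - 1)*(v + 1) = v^4/2 + v^3 - v^2/2 - v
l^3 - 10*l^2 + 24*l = l*(l - 6)*(l - 4)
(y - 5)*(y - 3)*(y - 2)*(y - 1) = y^4 - 11*y^3 + 41*y^2 - 61*y + 30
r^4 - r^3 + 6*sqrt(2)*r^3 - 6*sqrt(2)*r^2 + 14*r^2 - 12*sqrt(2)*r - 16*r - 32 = (r - 2)*(r + 1)*(r + 2*sqrt(2))*(r + 4*sqrt(2))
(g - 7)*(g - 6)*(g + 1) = g^3 - 12*g^2 + 29*g + 42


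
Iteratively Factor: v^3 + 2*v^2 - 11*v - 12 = (v + 4)*(v^2 - 2*v - 3) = (v + 1)*(v + 4)*(v - 3)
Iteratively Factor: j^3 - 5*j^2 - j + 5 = (j - 1)*(j^2 - 4*j - 5) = (j - 5)*(j - 1)*(j + 1)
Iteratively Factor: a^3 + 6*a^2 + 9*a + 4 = (a + 1)*(a^2 + 5*a + 4) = (a + 1)^2*(a + 4)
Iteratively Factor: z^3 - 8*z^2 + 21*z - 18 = (z - 3)*(z^2 - 5*z + 6) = (z - 3)^2*(z - 2)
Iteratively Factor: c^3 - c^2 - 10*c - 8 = (c + 2)*(c^2 - 3*c - 4) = (c - 4)*(c + 2)*(c + 1)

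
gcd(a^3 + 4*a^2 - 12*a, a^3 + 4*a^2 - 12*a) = a^3 + 4*a^2 - 12*a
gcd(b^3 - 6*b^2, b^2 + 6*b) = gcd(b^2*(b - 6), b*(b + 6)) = b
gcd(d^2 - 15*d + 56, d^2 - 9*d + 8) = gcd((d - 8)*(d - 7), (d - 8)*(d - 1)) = d - 8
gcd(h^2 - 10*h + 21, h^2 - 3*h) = h - 3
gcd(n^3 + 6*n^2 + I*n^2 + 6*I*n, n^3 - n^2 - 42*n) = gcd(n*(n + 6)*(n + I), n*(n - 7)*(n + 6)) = n^2 + 6*n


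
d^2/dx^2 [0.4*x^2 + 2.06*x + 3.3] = 0.800000000000000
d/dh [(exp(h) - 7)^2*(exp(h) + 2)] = 3*(exp(h) - 7)*(exp(h) - 1)*exp(h)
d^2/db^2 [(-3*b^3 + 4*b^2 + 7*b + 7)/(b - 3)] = 2*(-3*b^3 + 27*b^2 - 81*b + 64)/(b^3 - 9*b^2 + 27*b - 27)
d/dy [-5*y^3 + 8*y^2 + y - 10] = -15*y^2 + 16*y + 1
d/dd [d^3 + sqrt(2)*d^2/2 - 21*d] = 3*d^2 + sqrt(2)*d - 21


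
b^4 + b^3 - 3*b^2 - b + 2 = (b - 1)^2*(b + 1)*(b + 2)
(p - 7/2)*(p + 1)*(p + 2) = p^3 - p^2/2 - 17*p/2 - 7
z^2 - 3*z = z*(z - 3)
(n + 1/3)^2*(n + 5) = n^3 + 17*n^2/3 + 31*n/9 + 5/9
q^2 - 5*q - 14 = (q - 7)*(q + 2)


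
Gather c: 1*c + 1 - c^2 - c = 1 - c^2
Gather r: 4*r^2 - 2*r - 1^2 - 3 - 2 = 4*r^2 - 2*r - 6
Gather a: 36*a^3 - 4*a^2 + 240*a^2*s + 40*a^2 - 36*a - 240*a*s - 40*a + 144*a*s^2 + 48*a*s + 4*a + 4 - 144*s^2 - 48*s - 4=36*a^3 + a^2*(240*s + 36) + a*(144*s^2 - 192*s - 72) - 144*s^2 - 48*s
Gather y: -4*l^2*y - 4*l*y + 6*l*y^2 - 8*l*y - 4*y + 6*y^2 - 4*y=y^2*(6*l + 6) + y*(-4*l^2 - 12*l - 8)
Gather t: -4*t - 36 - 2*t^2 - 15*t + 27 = -2*t^2 - 19*t - 9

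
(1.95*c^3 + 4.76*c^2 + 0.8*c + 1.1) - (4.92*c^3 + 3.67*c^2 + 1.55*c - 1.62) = -2.97*c^3 + 1.09*c^2 - 0.75*c + 2.72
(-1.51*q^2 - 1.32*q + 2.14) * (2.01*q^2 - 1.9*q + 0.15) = -3.0351*q^4 + 0.2158*q^3 + 6.5829*q^2 - 4.264*q + 0.321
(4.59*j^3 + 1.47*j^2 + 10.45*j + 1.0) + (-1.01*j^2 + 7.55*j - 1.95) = 4.59*j^3 + 0.46*j^2 + 18.0*j - 0.95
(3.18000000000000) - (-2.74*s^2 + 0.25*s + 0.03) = 2.74*s^2 - 0.25*s + 3.15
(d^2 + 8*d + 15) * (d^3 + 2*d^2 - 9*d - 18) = d^5 + 10*d^4 + 22*d^3 - 60*d^2 - 279*d - 270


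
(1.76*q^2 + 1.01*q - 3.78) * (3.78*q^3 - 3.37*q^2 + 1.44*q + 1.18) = 6.6528*q^5 - 2.1134*q^4 - 15.1577*q^3 + 16.2698*q^2 - 4.2514*q - 4.4604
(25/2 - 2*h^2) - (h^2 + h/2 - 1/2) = -3*h^2 - h/2 + 13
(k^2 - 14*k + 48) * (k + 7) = k^3 - 7*k^2 - 50*k + 336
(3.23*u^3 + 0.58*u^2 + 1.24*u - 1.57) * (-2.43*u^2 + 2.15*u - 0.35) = -7.8489*u^5 + 5.5351*u^4 - 2.8967*u^3 + 6.2781*u^2 - 3.8095*u + 0.5495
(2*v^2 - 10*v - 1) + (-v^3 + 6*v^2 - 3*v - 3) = -v^3 + 8*v^2 - 13*v - 4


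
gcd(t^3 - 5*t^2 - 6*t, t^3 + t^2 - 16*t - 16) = t + 1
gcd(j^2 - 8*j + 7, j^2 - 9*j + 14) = j - 7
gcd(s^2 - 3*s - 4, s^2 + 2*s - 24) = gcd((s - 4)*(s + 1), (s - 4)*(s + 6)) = s - 4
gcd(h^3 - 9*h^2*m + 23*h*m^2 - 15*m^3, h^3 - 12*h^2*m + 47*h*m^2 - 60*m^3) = h^2 - 8*h*m + 15*m^2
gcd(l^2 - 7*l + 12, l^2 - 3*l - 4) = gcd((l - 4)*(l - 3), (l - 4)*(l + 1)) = l - 4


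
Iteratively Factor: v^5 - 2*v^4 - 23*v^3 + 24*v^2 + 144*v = (v + 3)*(v^4 - 5*v^3 - 8*v^2 + 48*v) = (v - 4)*(v + 3)*(v^3 - v^2 - 12*v) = v*(v - 4)*(v + 3)*(v^2 - v - 12) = v*(v - 4)*(v + 3)^2*(v - 4)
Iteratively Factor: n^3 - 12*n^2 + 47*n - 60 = (n - 4)*(n^2 - 8*n + 15) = (n - 5)*(n - 4)*(n - 3)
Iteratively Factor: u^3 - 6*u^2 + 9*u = (u)*(u^2 - 6*u + 9) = u*(u - 3)*(u - 3)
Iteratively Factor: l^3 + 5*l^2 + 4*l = (l)*(l^2 + 5*l + 4) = l*(l + 4)*(l + 1)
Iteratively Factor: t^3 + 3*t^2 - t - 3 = (t - 1)*(t^2 + 4*t + 3) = (t - 1)*(t + 1)*(t + 3)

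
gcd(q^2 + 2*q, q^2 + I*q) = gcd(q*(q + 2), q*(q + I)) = q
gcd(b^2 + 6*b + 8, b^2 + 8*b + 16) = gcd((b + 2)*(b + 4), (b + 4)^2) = b + 4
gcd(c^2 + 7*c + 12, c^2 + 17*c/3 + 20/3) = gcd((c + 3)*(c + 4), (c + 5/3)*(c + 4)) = c + 4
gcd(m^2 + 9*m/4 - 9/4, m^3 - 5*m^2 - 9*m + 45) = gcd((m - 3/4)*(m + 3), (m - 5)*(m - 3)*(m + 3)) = m + 3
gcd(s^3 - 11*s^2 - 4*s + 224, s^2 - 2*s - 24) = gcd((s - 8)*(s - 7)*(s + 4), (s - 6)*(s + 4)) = s + 4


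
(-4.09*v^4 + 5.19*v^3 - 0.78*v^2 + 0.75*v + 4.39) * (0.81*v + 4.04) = -3.3129*v^5 - 12.3197*v^4 + 20.3358*v^3 - 2.5437*v^2 + 6.5859*v + 17.7356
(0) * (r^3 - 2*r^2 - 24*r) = 0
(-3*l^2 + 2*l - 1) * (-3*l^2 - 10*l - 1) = 9*l^4 + 24*l^3 - 14*l^2 + 8*l + 1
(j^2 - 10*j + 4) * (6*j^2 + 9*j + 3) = 6*j^4 - 51*j^3 - 63*j^2 + 6*j + 12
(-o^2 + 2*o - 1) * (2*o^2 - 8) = -2*o^4 + 4*o^3 + 6*o^2 - 16*o + 8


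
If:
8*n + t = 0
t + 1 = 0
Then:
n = 1/8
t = -1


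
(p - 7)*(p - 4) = p^2 - 11*p + 28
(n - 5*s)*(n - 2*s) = n^2 - 7*n*s + 10*s^2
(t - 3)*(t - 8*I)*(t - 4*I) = t^3 - 3*t^2 - 12*I*t^2 - 32*t + 36*I*t + 96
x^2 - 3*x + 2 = (x - 2)*(x - 1)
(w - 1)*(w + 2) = w^2 + w - 2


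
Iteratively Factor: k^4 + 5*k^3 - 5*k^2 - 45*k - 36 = (k + 4)*(k^3 + k^2 - 9*k - 9) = (k - 3)*(k + 4)*(k^2 + 4*k + 3) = (k - 3)*(k + 1)*(k + 4)*(k + 3)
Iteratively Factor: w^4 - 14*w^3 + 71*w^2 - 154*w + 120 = (w - 4)*(w^3 - 10*w^2 + 31*w - 30) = (w - 4)*(w - 2)*(w^2 - 8*w + 15) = (w - 4)*(w - 3)*(w - 2)*(w - 5)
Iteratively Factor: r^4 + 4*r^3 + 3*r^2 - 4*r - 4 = (r + 2)*(r^3 + 2*r^2 - r - 2) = (r + 1)*(r + 2)*(r^2 + r - 2) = (r + 1)*(r + 2)^2*(r - 1)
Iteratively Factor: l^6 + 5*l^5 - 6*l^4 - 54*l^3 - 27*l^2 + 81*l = (l + 3)*(l^5 + 2*l^4 - 12*l^3 - 18*l^2 + 27*l) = (l - 1)*(l + 3)*(l^4 + 3*l^3 - 9*l^2 - 27*l) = (l - 1)*(l + 3)^2*(l^3 - 9*l) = (l - 1)*(l + 3)^3*(l^2 - 3*l) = (l - 3)*(l - 1)*(l + 3)^3*(l)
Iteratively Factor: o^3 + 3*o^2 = (o)*(o^2 + 3*o) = o^2*(o + 3)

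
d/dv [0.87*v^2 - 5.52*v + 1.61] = 1.74*v - 5.52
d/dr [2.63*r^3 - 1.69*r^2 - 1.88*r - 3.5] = 7.89*r^2 - 3.38*r - 1.88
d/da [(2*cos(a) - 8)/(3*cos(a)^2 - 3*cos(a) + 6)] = 2*(cos(a)^2 - 8*cos(a) + 2)*sin(a)/(3*(sin(a)^2 + cos(a) - 3)^2)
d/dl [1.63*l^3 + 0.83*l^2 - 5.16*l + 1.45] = 4.89*l^2 + 1.66*l - 5.16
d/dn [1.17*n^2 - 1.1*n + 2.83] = 2.34*n - 1.1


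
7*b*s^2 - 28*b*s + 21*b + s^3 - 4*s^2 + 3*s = (7*b + s)*(s - 3)*(s - 1)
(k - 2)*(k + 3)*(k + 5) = k^3 + 6*k^2 - k - 30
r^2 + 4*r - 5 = (r - 1)*(r + 5)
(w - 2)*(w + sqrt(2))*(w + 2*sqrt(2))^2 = w^4 - 2*w^3 + 5*sqrt(2)*w^3 - 10*sqrt(2)*w^2 + 16*w^2 - 32*w + 8*sqrt(2)*w - 16*sqrt(2)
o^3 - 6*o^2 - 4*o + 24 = (o - 6)*(o - 2)*(o + 2)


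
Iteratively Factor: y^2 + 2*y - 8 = (y + 4)*(y - 2)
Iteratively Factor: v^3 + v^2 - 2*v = (v + 2)*(v^2 - v) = v*(v + 2)*(v - 1)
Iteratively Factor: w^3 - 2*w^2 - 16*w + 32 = (w - 2)*(w^2 - 16) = (w - 2)*(w + 4)*(w - 4)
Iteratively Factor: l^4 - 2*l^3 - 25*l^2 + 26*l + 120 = (l - 3)*(l^3 + l^2 - 22*l - 40) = (l - 5)*(l - 3)*(l^2 + 6*l + 8) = (l - 5)*(l - 3)*(l + 4)*(l + 2)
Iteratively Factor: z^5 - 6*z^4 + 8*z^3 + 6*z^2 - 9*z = (z - 3)*(z^4 - 3*z^3 - z^2 + 3*z) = (z - 3)*(z + 1)*(z^3 - 4*z^2 + 3*z) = (z - 3)*(z - 1)*(z + 1)*(z^2 - 3*z) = (z - 3)^2*(z - 1)*(z + 1)*(z)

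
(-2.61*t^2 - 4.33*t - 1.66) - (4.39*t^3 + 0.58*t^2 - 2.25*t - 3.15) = -4.39*t^3 - 3.19*t^2 - 2.08*t + 1.49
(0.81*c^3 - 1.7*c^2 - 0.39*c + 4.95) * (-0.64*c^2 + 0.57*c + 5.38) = -0.5184*c^5 + 1.5497*c^4 + 3.6384*c^3 - 12.5363*c^2 + 0.7233*c + 26.631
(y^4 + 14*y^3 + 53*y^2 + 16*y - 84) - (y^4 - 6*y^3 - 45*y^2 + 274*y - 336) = 20*y^3 + 98*y^2 - 258*y + 252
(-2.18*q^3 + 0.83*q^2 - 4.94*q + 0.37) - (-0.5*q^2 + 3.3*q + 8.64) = -2.18*q^3 + 1.33*q^2 - 8.24*q - 8.27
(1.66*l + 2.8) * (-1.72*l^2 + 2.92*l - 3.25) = -2.8552*l^3 + 0.0312000000000001*l^2 + 2.781*l - 9.1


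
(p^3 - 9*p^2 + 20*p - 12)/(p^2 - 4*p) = (p^3 - 9*p^2 + 20*p - 12)/(p*(p - 4))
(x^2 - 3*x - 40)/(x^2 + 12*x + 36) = (x^2 - 3*x - 40)/(x^2 + 12*x + 36)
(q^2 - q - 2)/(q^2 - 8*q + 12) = (q + 1)/(q - 6)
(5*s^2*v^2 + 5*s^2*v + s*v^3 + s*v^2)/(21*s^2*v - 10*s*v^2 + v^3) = s*(5*s*v + 5*s + v^2 + v)/(21*s^2 - 10*s*v + v^2)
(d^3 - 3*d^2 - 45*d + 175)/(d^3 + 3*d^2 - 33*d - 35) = (d - 5)/(d + 1)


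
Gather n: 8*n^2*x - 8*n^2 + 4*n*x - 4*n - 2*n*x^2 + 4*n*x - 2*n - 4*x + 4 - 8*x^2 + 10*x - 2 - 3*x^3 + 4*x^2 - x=n^2*(8*x - 8) + n*(-2*x^2 + 8*x - 6) - 3*x^3 - 4*x^2 + 5*x + 2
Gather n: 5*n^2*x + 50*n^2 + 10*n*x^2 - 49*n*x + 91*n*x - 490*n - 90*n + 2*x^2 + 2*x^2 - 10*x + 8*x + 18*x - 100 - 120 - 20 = n^2*(5*x + 50) + n*(10*x^2 + 42*x - 580) + 4*x^2 + 16*x - 240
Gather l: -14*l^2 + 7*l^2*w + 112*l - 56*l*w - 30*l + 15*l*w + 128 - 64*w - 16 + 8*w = l^2*(7*w - 14) + l*(82 - 41*w) - 56*w + 112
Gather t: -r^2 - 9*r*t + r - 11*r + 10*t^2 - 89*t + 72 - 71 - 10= -r^2 - 10*r + 10*t^2 + t*(-9*r - 89) - 9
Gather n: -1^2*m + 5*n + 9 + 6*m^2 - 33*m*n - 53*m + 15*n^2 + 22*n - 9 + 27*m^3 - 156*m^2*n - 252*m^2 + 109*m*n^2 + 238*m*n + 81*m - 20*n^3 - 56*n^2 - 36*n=27*m^3 - 246*m^2 + 27*m - 20*n^3 + n^2*(109*m - 41) + n*(-156*m^2 + 205*m - 9)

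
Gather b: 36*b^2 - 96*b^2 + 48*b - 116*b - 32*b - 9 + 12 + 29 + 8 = -60*b^2 - 100*b + 40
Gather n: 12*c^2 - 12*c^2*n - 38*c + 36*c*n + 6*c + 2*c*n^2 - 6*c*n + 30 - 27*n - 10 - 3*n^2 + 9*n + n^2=12*c^2 - 32*c + n^2*(2*c - 2) + n*(-12*c^2 + 30*c - 18) + 20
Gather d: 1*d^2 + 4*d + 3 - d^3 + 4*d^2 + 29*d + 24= -d^3 + 5*d^2 + 33*d + 27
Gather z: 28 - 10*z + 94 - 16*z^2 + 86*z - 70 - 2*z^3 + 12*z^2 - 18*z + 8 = -2*z^3 - 4*z^2 + 58*z + 60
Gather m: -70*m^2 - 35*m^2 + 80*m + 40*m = -105*m^2 + 120*m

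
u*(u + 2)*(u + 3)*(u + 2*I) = u^4 + 5*u^3 + 2*I*u^3 + 6*u^2 + 10*I*u^2 + 12*I*u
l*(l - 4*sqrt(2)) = l^2 - 4*sqrt(2)*l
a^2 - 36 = (a - 6)*(a + 6)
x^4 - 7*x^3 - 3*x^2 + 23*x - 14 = (x - 7)*(x - 1)^2*(x + 2)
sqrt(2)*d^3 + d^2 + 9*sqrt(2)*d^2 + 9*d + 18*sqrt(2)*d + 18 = (d + 3)*(d + 6)*(sqrt(2)*d + 1)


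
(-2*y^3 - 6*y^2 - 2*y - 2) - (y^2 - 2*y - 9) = -2*y^3 - 7*y^2 + 7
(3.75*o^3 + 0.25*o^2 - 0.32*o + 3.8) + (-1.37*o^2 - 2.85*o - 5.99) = 3.75*o^3 - 1.12*o^2 - 3.17*o - 2.19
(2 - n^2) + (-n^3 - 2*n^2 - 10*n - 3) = -n^3 - 3*n^2 - 10*n - 1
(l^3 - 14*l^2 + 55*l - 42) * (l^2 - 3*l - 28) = l^5 - 17*l^4 + 69*l^3 + 185*l^2 - 1414*l + 1176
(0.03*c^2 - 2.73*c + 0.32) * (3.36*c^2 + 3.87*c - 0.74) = 0.1008*c^4 - 9.0567*c^3 - 9.5121*c^2 + 3.2586*c - 0.2368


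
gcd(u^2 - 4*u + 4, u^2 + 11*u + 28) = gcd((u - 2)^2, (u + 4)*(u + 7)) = 1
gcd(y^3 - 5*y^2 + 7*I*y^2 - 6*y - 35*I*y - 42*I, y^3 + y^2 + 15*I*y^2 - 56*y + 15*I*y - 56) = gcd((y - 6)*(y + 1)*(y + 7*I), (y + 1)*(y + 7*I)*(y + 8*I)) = y^2 + y*(1 + 7*I) + 7*I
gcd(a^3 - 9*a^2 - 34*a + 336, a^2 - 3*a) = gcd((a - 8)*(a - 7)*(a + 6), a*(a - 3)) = 1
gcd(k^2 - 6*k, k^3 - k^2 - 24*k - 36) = k - 6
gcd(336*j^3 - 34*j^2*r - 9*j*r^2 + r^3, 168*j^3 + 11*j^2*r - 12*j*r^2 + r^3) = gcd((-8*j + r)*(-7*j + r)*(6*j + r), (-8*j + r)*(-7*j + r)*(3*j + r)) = 56*j^2 - 15*j*r + r^2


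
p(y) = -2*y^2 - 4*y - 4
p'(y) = -4*y - 4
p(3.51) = -42.68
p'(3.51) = -18.04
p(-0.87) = -2.03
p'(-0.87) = -0.52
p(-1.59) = -2.70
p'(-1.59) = 2.36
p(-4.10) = -21.22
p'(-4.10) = 12.40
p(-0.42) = -2.67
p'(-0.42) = -2.32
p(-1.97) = -3.88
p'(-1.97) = 3.88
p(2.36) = -24.58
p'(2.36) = -13.44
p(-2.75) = -8.12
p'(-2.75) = 7.00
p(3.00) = -34.00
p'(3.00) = -16.00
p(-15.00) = -394.00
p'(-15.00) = 56.00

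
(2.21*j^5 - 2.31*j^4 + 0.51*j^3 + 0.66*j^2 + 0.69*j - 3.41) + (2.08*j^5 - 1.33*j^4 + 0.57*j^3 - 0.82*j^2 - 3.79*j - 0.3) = 4.29*j^5 - 3.64*j^4 + 1.08*j^3 - 0.16*j^2 - 3.1*j - 3.71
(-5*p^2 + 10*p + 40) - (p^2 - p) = -6*p^2 + 11*p + 40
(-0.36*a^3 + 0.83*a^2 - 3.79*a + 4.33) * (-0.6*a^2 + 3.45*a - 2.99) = 0.216*a^5 - 1.74*a^4 + 6.2139*a^3 - 18.1552*a^2 + 26.2706*a - 12.9467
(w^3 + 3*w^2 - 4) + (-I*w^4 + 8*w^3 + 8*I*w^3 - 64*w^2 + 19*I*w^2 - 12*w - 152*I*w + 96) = -I*w^4 + 9*w^3 + 8*I*w^3 - 61*w^2 + 19*I*w^2 - 12*w - 152*I*w + 92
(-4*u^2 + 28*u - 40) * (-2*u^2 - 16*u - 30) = 8*u^4 + 8*u^3 - 248*u^2 - 200*u + 1200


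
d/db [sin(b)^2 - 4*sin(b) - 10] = 2*(sin(b) - 2)*cos(b)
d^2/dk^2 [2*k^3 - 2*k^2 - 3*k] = 12*k - 4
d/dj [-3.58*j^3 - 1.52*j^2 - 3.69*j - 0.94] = -10.74*j^2 - 3.04*j - 3.69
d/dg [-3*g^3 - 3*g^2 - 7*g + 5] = -9*g^2 - 6*g - 7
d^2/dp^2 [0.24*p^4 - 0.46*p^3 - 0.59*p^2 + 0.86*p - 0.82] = 2.88*p^2 - 2.76*p - 1.18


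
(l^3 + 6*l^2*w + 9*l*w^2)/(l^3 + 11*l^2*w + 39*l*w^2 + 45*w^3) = l/(l + 5*w)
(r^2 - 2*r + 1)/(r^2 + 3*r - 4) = (r - 1)/(r + 4)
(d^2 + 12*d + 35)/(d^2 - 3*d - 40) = (d + 7)/(d - 8)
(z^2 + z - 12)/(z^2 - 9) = (z + 4)/(z + 3)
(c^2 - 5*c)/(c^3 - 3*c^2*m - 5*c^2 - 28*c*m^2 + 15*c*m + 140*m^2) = c/(c^2 - 3*c*m - 28*m^2)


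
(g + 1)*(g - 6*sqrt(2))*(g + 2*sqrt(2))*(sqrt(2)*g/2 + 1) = sqrt(2)*g^4/2 - 3*g^3 + sqrt(2)*g^3/2 - 16*sqrt(2)*g^2 - 3*g^2 - 24*g - 16*sqrt(2)*g - 24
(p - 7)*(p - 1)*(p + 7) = p^3 - p^2 - 49*p + 49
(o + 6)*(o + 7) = o^2 + 13*o + 42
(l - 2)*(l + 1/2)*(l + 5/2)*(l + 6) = l^4 + 7*l^3 + 5*l^2/4 - 31*l - 15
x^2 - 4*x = x*(x - 4)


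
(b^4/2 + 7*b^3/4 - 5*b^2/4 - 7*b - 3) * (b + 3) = b^5/2 + 13*b^4/4 + 4*b^3 - 43*b^2/4 - 24*b - 9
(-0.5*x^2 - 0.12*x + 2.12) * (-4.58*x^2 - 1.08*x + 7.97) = 2.29*x^4 + 1.0896*x^3 - 13.565*x^2 - 3.246*x + 16.8964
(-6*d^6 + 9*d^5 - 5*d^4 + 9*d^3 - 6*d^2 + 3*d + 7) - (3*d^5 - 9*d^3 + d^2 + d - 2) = -6*d^6 + 6*d^5 - 5*d^4 + 18*d^3 - 7*d^2 + 2*d + 9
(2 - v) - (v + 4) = -2*v - 2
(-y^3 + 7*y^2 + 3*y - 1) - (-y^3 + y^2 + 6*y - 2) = 6*y^2 - 3*y + 1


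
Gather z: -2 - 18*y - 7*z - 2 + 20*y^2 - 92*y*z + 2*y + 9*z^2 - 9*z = 20*y^2 - 16*y + 9*z^2 + z*(-92*y - 16) - 4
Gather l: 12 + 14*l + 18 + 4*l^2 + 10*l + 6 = 4*l^2 + 24*l + 36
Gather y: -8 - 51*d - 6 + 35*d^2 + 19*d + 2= 35*d^2 - 32*d - 12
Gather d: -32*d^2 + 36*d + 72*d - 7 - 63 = -32*d^2 + 108*d - 70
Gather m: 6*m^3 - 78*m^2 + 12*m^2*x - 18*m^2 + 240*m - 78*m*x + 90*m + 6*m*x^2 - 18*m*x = 6*m^3 + m^2*(12*x - 96) + m*(6*x^2 - 96*x + 330)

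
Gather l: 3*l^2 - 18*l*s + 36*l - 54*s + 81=3*l^2 + l*(36 - 18*s) - 54*s + 81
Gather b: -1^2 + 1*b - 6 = b - 7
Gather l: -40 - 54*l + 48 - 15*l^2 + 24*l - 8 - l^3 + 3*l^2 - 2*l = -l^3 - 12*l^2 - 32*l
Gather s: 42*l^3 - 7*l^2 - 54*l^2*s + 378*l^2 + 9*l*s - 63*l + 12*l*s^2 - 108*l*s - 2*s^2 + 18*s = 42*l^3 + 371*l^2 - 63*l + s^2*(12*l - 2) + s*(-54*l^2 - 99*l + 18)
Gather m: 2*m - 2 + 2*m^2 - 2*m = 2*m^2 - 2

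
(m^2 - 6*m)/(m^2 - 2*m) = (m - 6)/(m - 2)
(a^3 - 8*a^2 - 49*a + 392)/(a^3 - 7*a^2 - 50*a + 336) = (a - 7)/(a - 6)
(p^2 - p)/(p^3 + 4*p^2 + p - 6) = p/(p^2 + 5*p + 6)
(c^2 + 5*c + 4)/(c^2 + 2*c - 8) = (c + 1)/(c - 2)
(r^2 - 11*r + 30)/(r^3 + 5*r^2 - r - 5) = (r^2 - 11*r + 30)/(r^3 + 5*r^2 - r - 5)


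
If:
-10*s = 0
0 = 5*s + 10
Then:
No Solution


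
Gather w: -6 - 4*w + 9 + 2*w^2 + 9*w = 2*w^2 + 5*w + 3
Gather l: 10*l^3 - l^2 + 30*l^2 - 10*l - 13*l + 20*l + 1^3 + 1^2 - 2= 10*l^3 + 29*l^2 - 3*l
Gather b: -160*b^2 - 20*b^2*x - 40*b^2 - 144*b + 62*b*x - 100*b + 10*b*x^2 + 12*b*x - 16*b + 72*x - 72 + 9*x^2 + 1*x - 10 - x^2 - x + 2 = b^2*(-20*x - 200) + b*(10*x^2 + 74*x - 260) + 8*x^2 + 72*x - 80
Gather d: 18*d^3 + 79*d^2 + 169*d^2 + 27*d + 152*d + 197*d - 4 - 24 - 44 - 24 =18*d^3 + 248*d^2 + 376*d - 96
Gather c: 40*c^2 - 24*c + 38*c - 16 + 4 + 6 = 40*c^2 + 14*c - 6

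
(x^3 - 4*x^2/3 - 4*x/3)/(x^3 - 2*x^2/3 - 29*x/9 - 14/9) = 3*x*(x - 2)/(3*x^2 - 4*x - 7)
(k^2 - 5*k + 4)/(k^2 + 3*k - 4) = (k - 4)/(k + 4)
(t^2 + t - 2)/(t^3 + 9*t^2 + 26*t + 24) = (t - 1)/(t^2 + 7*t + 12)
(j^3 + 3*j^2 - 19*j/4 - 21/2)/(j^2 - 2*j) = j + 5 + 21/(4*j)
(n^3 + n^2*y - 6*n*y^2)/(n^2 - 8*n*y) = (n^2 + n*y - 6*y^2)/(n - 8*y)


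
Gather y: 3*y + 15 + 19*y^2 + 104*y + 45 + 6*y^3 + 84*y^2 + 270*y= 6*y^3 + 103*y^2 + 377*y + 60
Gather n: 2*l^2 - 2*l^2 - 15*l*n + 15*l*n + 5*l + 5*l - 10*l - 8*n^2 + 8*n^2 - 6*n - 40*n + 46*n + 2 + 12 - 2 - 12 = 0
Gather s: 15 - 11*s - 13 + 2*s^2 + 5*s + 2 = 2*s^2 - 6*s + 4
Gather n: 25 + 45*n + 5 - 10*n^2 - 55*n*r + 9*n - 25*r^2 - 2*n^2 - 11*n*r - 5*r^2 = -12*n^2 + n*(54 - 66*r) - 30*r^2 + 30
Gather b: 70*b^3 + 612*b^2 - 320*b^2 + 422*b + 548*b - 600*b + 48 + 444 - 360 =70*b^3 + 292*b^2 + 370*b + 132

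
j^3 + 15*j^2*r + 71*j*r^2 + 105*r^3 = (j + 3*r)*(j + 5*r)*(j + 7*r)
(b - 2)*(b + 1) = b^2 - b - 2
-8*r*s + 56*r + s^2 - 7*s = (-8*r + s)*(s - 7)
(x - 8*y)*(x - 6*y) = x^2 - 14*x*y + 48*y^2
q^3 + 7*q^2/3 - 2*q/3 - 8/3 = (q - 1)*(q + 4/3)*(q + 2)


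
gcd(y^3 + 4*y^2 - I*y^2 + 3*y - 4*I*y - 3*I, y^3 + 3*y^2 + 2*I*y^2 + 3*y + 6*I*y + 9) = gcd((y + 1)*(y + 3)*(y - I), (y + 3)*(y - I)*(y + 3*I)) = y^2 + y*(3 - I) - 3*I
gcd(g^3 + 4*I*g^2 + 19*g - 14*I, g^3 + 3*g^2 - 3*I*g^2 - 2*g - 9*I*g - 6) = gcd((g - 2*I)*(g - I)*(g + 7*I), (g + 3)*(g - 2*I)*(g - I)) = g^2 - 3*I*g - 2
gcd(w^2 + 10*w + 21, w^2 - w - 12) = w + 3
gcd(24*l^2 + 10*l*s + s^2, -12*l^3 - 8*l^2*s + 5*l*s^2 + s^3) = 6*l + s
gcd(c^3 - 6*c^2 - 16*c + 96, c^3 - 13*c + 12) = c + 4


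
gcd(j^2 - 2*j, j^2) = j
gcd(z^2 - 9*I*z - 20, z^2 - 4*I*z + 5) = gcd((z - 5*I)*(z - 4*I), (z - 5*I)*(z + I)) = z - 5*I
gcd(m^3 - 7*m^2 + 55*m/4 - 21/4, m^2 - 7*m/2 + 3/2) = m^2 - 7*m/2 + 3/2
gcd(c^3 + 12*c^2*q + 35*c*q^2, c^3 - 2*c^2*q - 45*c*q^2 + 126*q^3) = c + 7*q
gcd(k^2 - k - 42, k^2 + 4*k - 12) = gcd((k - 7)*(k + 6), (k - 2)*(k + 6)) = k + 6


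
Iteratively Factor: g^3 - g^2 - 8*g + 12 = (g + 3)*(g^2 - 4*g + 4) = (g - 2)*(g + 3)*(g - 2)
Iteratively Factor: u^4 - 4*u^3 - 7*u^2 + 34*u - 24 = (u - 4)*(u^3 - 7*u + 6) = (u - 4)*(u - 1)*(u^2 + u - 6) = (u - 4)*(u - 1)*(u + 3)*(u - 2)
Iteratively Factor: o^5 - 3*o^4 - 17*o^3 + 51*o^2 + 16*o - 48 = (o - 1)*(o^4 - 2*o^3 - 19*o^2 + 32*o + 48) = (o - 1)*(o + 1)*(o^3 - 3*o^2 - 16*o + 48) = (o - 4)*(o - 1)*(o + 1)*(o^2 + o - 12) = (o - 4)*(o - 3)*(o - 1)*(o + 1)*(o + 4)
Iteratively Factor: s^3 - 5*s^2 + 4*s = (s)*(s^2 - 5*s + 4) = s*(s - 4)*(s - 1)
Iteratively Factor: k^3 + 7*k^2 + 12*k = (k)*(k^2 + 7*k + 12) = k*(k + 4)*(k + 3)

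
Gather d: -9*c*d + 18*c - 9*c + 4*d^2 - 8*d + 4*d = 9*c + 4*d^2 + d*(-9*c - 4)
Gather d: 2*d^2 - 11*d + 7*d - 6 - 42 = 2*d^2 - 4*d - 48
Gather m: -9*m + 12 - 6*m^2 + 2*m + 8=-6*m^2 - 7*m + 20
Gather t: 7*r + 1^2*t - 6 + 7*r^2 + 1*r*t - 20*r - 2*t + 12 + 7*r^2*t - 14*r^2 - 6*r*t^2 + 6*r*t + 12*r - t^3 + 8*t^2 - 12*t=-7*r^2 - r - t^3 + t^2*(8 - 6*r) + t*(7*r^2 + 7*r - 13) + 6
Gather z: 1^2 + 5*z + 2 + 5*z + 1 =10*z + 4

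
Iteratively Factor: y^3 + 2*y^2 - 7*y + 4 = (y - 1)*(y^2 + 3*y - 4) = (y - 1)*(y + 4)*(y - 1)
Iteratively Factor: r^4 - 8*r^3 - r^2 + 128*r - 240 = (r - 3)*(r^3 - 5*r^2 - 16*r + 80) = (r - 4)*(r - 3)*(r^2 - r - 20) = (r - 4)*(r - 3)*(r + 4)*(r - 5)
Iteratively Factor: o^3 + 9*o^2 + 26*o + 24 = (o + 3)*(o^2 + 6*o + 8) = (o + 3)*(o + 4)*(o + 2)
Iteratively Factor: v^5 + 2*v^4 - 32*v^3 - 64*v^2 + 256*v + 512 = (v + 4)*(v^4 - 2*v^3 - 24*v^2 + 32*v + 128) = (v - 4)*(v + 4)*(v^3 + 2*v^2 - 16*v - 32) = (v - 4)*(v + 4)^2*(v^2 - 2*v - 8) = (v - 4)*(v + 2)*(v + 4)^2*(v - 4)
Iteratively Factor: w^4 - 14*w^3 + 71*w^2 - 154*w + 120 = (w - 5)*(w^3 - 9*w^2 + 26*w - 24) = (w - 5)*(w - 2)*(w^2 - 7*w + 12) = (w - 5)*(w - 3)*(w - 2)*(w - 4)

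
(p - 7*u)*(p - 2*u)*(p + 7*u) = p^3 - 2*p^2*u - 49*p*u^2 + 98*u^3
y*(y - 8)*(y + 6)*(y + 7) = y^4 + 5*y^3 - 62*y^2 - 336*y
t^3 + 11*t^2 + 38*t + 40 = (t + 2)*(t + 4)*(t + 5)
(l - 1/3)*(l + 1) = l^2 + 2*l/3 - 1/3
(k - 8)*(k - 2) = k^2 - 10*k + 16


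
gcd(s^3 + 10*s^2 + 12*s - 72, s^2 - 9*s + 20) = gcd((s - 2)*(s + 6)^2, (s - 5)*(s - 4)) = 1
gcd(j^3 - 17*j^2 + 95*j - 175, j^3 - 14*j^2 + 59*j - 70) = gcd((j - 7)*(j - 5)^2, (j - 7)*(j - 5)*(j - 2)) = j^2 - 12*j + 35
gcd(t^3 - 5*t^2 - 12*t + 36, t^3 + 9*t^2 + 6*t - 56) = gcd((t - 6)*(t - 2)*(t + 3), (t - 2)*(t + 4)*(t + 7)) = t - 2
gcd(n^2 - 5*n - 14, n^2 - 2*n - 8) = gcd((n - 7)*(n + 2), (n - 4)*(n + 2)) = n + 2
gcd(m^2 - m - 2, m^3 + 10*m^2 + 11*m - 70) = m - 2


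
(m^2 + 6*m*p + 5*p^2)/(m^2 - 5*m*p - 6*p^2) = (-m - 5*p)/(-m + 6*p)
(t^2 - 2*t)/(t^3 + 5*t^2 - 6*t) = (t - 2)/(t^2 + 5*t - 6)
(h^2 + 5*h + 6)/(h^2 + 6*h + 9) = (h + 2)/(h + 3)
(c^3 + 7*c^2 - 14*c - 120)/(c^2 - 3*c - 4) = (c^2 + 11*c + 30)/(c + 1)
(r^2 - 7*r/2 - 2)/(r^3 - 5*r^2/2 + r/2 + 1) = (r - 4)/(r^2 - 3*r + 2)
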